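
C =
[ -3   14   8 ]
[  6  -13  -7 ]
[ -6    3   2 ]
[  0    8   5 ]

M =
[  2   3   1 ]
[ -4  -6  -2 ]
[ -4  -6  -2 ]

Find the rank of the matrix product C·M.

First compute CM:
[[-94, -141, -47],
 [ 92, 138,  46],
 [-32, -48, -16],
 [-52, -78, -26]]
Now row reduce the product.
R2 ← R2 + (46/47)·R1: [0, 0, 0]
R3 ← R3 − (16/47)·R1: [0, 0, 0]
R4 ← R4 − (26/47)·R1: [0, 0, 0]
1 nonzero row, so rank(CM) = 1.

1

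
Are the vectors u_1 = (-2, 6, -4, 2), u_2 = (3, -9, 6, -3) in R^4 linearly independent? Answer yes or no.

no

Form the matrix with these vectors as rows and row reduce.
R2 ← R2 + (3/2)·R1: [0, 0, 0, 0]
1 nonzero row, so the 2 vectors span a space of dimension 1.
Since 1 < 2, the vectors are linearly dependent.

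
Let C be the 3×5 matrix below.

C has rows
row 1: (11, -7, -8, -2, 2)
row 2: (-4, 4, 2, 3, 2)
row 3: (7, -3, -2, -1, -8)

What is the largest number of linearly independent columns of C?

Row reduce to echelon form.
R2 ← R2 + (4/11)·R1: [0, 16/11, -10/11, 25/11, 30/11]
R3 ← R3 − (7/11)·R1: [0, 16/11, 34/11, 3/11, -102/11]
R3 ← R3 − R2: [0, 0, 4, -2, -12]
Echelon form has 3 nonzero rows, so rank(C) = 3.
The rank gives the maximum number of linearly independent columns: 3.

3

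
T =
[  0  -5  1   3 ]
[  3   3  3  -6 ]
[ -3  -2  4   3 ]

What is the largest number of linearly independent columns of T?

3

Row reduce to echelon form.
Swap R1 ↔ R2
R3 ← R3 + R1: [0, 1, 7, -3]
R3 ← R3 + (1/5)·R2: [0, 0, 36/5, -12/5]
Echelon form has 3 nonzero rows, so rank(T) = 3.
The rank gives the maximum number of linearly independent columns: 3.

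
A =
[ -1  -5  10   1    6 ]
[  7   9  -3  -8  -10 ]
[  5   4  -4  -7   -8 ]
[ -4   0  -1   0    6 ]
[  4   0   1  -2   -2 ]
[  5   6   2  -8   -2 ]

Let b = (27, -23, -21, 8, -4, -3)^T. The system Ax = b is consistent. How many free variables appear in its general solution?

0

Row reduce the augmented matrix [A | b].
R2 ← R2 + (7)·R1: [0, -26, 67, -1, 32, 166]
R3 ← R3 + (5)·R1: [0, -21, 46, -2, 22, 114]
R4 ← R4 − (4)·R1: [0, 20, -41, -4, -18, -100]
R5 ← R5 + (4)·R1: [0, -20, 41, 2, 22, 104]
R6 ← R6 + (5)·R1: [0, -19, 52, -3, 28, 132]
R3 ← R3 − (21/26)·R2: [0, 0, -211/26, -31/26, -50/13, -261/13]
R4 ← R4 + (10/13)·R2: [0, 0, 137/13, -62/13, 86/13, 360/13]
R5 ← R5 − (10/13)·R2: [0, 0, -137/13, 36/13, -34/13, -308/13]
R6 ← R6 − (19/26)·R2: [0, 0, 79/26, -59/26, 60/13, 139/13]
R4 ← R4 + (274/211)·R3: [0, 0, 0, -1333/211, 342/211, 342/211]
R5 ← R5 − (274/211)·R3: [0, 0, 0, 911/211, 502/211, 502/211]
R6 ← R6 + (79/211)·R3: [0, 0, 0, -573/211, 670/211, 670/211]
R5 ← R5 + (911/1333)·R4: [0, 0, 0, 0, 4648/1333, 4648/1333]
R6 ← R6 − (573/1333)·R4: [0, 0, 0, 0, 3304/1333, 3304/1333]
R6 ← R6 − (59/83)·R5: [0, 0, 0, 0, 0, 0]
The echelon form has 5 nonzero rows, and every pivot lies in the first 5 columns, so rank(A) = rank([A|b]) = 5.
The system is consistent.
Free variables = (unknowns) − (rank) = 5 − 5 = 0.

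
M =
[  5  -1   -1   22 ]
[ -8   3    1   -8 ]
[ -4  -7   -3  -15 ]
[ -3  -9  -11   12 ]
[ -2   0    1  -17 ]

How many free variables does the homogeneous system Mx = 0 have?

Row reduce to echelon form.
R2 ← R2 + (8/5)·R1: [0, 7/5, -3/5, 136/5]
R3 ← R3 + (4/5)·R1: [0, -39/5, -19/5, 13/5]
R4 ← R4 + (3/5)·R1: [0, -48/5, -58/5, 126/5]
R5 ← R5 + (2/5)·R1: [0, -2/5, 3/5, -41/5]
R3 ← R3 + (39/7)·R2: [0, 0, -50/7, 1079/7]
R4 ← R4 + (48/7)·R2: [0, 0, -110/7, 1482/7]
R5 ← R5 + (2/7)·R2: [0, 0, 3/7, -3/7]
R4 ← R4 − (11/5)·R3: [0, 0, 0, -637/5]
R5 ← R5 + (3/50)·R3: [0, 0, 0, 441/50]
R5 ← R5 + (9/130)·R4: [0, 0, 0, 0]
4 nonzero rows, so rank(M) = 4.
M has 4 columns; by rank–nullity, nullity = 4 − 4 = 0.

0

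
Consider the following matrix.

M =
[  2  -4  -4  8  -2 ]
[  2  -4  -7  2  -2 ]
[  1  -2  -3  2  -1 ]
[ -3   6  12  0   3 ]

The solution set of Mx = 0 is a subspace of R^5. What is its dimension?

Row reduce to echelon form.
R2 ← R2 − R1: [0, 0, -3, -6, 0]
R3 ← R3 − (1/2)·R1: [0, 0, -1, -2, 0]
R4 ← R4 + (3/2)·R1: [0, 0, 6, 12, 0]
R3 ← R3 − (1/3)·R2: [0, 0, 0, 0, 0]
R4 ← R4 + (2)·R2: [0, 0, 0, 0, 0]
2 nonzero rows, so rank(M) = 2.
M has 5 columns; by rank–nullity, nullity = 5 − 2 = 3.

3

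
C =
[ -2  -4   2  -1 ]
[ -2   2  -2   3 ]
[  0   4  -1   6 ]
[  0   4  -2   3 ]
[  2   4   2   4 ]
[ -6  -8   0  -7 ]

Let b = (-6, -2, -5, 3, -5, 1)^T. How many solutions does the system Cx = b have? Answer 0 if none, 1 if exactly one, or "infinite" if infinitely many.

Row reduce the augmented matrix [C | b].
R2 ← R2 − R1: [0, 6, -4, 4, 4]
R5 ← R5 + R1: [0, 0, 4, 3, -11]
R6 ← R6 − (3)·R1: [0, 4, -6, -4, 19]
R3 ← R3 − (2/3)·R2: [0, 0, 5/3, 10/3, -23/3]
R4 ← R4 − (2/3)·R2: [0, 0, 2/3, 1/3, 1/3]
R6 ← R6 − (2/3)·R2: [0, 0, -10/3, -20/3, 49/3]
R4 ← R4 − (2/5)·R3: [0, 0, 0, -1, 17/5]
R5 ← R5 − (12/5)·R3: [0, 0, 0, -5, 37/5]
R6 ← R6 + (2)·R3: [0, 0, 0, 0, 1]
R5 ← R5 − (5)·R4: [0, 0, 0, 0, -48/5]
R6 ← R6 + (5/48)·R5: [0, 0, 0, 0, 0]
The echelon form has 5 nonzero rows; the last pivot sits in the augmented column, so rank(C) = 4 but rank([C|b]) = 5.
Since the ranks differ, the system is inconsistent.
It has no solutions.

0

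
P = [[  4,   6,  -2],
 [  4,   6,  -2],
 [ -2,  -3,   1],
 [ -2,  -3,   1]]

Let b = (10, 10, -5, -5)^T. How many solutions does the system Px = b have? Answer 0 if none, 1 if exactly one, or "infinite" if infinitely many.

infinite

Row reduce the augmented matrix [P | b].
R2 ← R2 − R1: [0, 0, 0, 0]
R3 ← R3 + (1/2)·R1: [0, 0, 0, 0]
R4 ← R4 + (1/2)·R1: [0, 0, 0, 0]
The echelon form has 1 nonzero rows, and every pivot lies in the first 3 columns, so rank(P) = rank([P|b]) = 1.
The system is consistent.
rank = 1 < 3 unknowns, so there are infinitely many solutions.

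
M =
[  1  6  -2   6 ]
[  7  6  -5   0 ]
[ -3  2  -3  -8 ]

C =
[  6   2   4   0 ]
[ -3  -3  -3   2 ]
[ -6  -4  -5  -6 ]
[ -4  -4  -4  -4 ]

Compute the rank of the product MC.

First compute MC:
[[-24, -32, -28,   0],
 [ 54,  16,  35,  42],
 [ 26,  32,  29,  54]]
Now row reduce the product.
R2 ← R2 + (9/4)·R1: [0, -56, -28, 42]
R3 ← R3 + (13/12)·R1: [0, -8/3, -4/3, 54]
R3 ← R3 − (1/21)·R2: [0, 0, 0, 52]
3 nonzero rows, so rank(MC) = 3.

3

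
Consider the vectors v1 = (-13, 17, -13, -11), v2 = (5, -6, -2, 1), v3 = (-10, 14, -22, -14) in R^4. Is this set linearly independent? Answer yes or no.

no

Form the matrix with these vectors as rows and row reduce.
R2 ← R2 + (5/13)·R1: [0, 7/13, -7, -42/13]
R3 ← R3 − (10/13)·R1: [0, 12/13, -12, -72/13]
R3 ← R3 − (12/7)·R2: [0, 0, 0, 0]
2 nonzero rows, so the 3 vectors span a space of dimension 2.
Since 2 < 3, the vectors are linearly dependent.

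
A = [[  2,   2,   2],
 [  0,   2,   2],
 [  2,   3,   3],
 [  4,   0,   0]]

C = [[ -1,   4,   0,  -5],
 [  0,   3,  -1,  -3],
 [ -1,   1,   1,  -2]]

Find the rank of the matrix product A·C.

1

First compute AC:
[[ -4,  16,   0, -20],
 [ -2,   8,   0, -10],
 [ -5,  20,   0, -25],
 [ -4,  16,   0, -20]]
Now row reduce the product.
R2 ← R2 − (1/2)·R1: [0, 0, 0, 0]
R3 ← R3 − (5/4)·R1: [0, 0, 0, 0]
R4 ← R4 − R1: [0, 0, 0, 0]
1 nonzero row, so rank(AC) = 1.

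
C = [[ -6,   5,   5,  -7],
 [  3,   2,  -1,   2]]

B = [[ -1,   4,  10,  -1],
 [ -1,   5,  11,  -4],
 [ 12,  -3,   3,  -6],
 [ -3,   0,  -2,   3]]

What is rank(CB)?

2

First compute CB:
[[ 82, -14,  24, -65],
 [-23,  25,  45,   1]]
Now row reduce the product.
R2 ← R2 + (23/82)·R1: [0, 864/41, 2121/41, -1413/82]
2 nonzero rows, so rank(CB) = 2.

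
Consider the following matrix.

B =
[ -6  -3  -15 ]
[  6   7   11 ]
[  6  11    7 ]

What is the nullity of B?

1

Row reduce to echelon form.
R2 ← R2 + R1: [0, 4, -4]
R3 ← R3 + R1: [0, 8, -8]
R3 ← R3 − (2)·R2: [0, 0, 0]
2 nonzero rows, so rank(B) = 2.
B has 3 columns; by rank–nullity, nullity = 3 − 2 = 1.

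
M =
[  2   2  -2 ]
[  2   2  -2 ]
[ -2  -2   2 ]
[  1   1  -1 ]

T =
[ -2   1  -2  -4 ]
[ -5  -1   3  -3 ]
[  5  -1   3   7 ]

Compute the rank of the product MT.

1

First compute MT:
[[-24,   2,  -4, -28],
 [-24,   2,  -4, -28],
 [ 24,  -2,   4,  28],
 [-12,   1,  -2, -14]]
Now row reduce the product.
R2 ← R2 − R1: [0, 0, 0, 0]
R3 ← R3 + R1: [0, 0, 0, 0]
R4 ← R4 − (1/2)·R1: [0, 0, 0, 0]
1 nonzero row, so rank(MT) = 1.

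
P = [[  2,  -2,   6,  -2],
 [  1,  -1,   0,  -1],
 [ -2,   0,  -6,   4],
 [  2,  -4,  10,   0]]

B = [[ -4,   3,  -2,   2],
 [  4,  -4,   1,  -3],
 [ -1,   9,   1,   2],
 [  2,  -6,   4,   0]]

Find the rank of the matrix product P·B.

First compute PB:
[[-26,  80,  -8,  22],
 [-10,  13,  -7,   5],
 [ 22, -84,  14, -16],
 [-34, 112,   2,  36]]
Now row reduce the product.
R2 ← R2 − (5/13)·R1: [0, -231/13, -51/13, -45/13]
R3 ← R3 + (11/13)·R1: [0, -212/13, 94/13, 34/13]
R4 ← R4 − (17/13)·R1: [0, 96/13, 162/13, 94/13]
R3 ← R3 − (212/231)·R2: [0, 0, 834/77, 446/77]
R4 ← R4 + (32/77)·R2: [0, 0, 834/77, 446/77]
R4 ← R4 − R3: [0, 0, 0, 0]
3 nonzero rows, so rank(PB) = 3.

3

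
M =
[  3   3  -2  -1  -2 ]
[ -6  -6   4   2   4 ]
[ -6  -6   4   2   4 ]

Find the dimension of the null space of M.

4

Row reduce to echelon form.
R2 ← R2 + (2)·R1: [0, 0, 0, 0, 0]
R3 ← R3 + (2)·R1: [0, 0, 0, 0, 0]
1 nonzero row, so rank(M) = 1.
M has 5 columns; by rank–nullity, nullity = 5 − 1 = 4.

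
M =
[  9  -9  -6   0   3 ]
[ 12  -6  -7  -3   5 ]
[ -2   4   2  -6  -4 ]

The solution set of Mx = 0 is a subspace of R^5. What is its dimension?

2

Row reduce to echelon form.
R2 ← R2 − (4/3)·R1: [0, 6, 1, -3, 1]
R3 ← R3 + (2/9)·R1: [0, 2, 2/3, -6, -10/3]
R3 ← R3 − (1/3)·R2: [0, 0, 1/3, -5, -11/3]
3 nonzero rows, so rank(M) = 3.
M has 5 columns; by rank–nullity, nullity = 5 − 3 = 2.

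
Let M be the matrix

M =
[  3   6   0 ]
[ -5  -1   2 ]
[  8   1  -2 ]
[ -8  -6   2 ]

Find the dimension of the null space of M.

0

Row reduce to echelon form.
R2 ← R2 + (5/3)·R1: [0, 9, 2]
R3 ← R3 − (8/3)·R1: [0, -15, -2]
R4 ← R4 + (8/3)·R1: [0, 10, 2]
R3 ← R3 + (5/3)·R2: [0, 0, 4/3]
R4 ← R4 − (10/9)·R2: [0, 0, -2/9]
R4 ← R4 + (1/6)·R3: [0, 0, 0]
3 nonzero rows, so rank(M) = 3.
M has 3 columns; by rank–nullity, nullity = 3 − 3 = 0.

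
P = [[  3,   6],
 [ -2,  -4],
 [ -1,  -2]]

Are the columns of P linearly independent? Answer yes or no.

Row reduce P to echelon form.
R2 ← R2 + (2/3)·R1: [0, 0]
R3 ← R3 + (1/3)·R1: [0, 0]
1 pivot among 2 columns.
Only 1 < 2 pivot columns, so the columns are linearly dependent.

no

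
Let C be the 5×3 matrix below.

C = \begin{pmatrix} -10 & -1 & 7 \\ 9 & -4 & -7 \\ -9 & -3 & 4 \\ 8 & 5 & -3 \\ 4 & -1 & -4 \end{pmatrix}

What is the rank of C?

3

Row reduce to echelon form.
R2 ← R2 + (9/10)·R1: [0, -49/10, -7/10]
R3 ← R3 − (9/10)·R1: [0, -21/10, -23/10]
R4 ← R4 + (4/5)·R1: [0, 21/5, 13/5]
R5 ← R5 + (2/5)·R1: [0, -7/5, -6/5]
R3 ← R3 − (3/7)·R2: [0, 0, -2]
R4 ← R4 + (6/7)·R2: [0, 0, 2]
R5 ← R5 − (2/7)·R2: [0, 0, -1]
R4 ← R4 + R3: [0, 0, 0]
R5 ← R5 − (1/2)·R3: [0, 0, 0]
Echelon form has 3 nonzero rows, so rank(C) = 3.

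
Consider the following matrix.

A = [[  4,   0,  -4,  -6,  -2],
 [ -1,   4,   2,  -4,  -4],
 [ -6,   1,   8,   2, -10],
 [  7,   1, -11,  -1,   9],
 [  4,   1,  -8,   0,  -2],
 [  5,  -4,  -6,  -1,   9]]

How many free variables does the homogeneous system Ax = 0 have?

Row reduce to echelon form.
R2 ← R2 + (1/4)·R1: [0, 4, 1, -11/2, -9/2]
R3 ← R3 + (3/2)·R1: [0, 1, 2, -7, -13]
R4 ← R4 − (7/4)·R1: [0, 1, -4, 19/2, 25/2]
R5 ← R5 − R1: [0, 1, -4, 6, 0]
R6 ← R6 − (5/4)·R1: [0, -4, -1, 13/2, 23/2]
R3 ← R3 − (1/4)·R2: [0, 0, 7/4, -45/8, -95/8]
R4 ← R4 − (1/4)·R2: [0, 0, -17/4, 87/8, 109/8]
R5 ← R5 − (1/4)·R2: [0, 0, -17/4, 59/8, 9/8]
R6 ← R6 + R2: [0, 0, 0, 1, 7]
R4 ← R4 + (17/7)·R3: [0, 0, 0, -39/14, -213/14]
R5 ← R5 + (17/7)·R3: [0, 0, 0, -44/7, -194/7]
R5 ← R5 − (88/39)·R4: [0, 0, 0, 0, 86/13]
R6 ← R6 + (14/39)·R4: [0, 0, 0, 0, 20/13]
R6 ← R6 − (10/43)·R5: [0, 0, 0, 0, 0]
5 nonzero rows, so rank(A) = 5.
A has 5 columns; by rank–nullity, nullity = 5 − 5 = 0.

0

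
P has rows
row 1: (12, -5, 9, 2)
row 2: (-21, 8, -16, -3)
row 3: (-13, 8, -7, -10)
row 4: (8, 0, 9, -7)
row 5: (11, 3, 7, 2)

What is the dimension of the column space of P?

4

Row reduce to echelon form.
R2 ← R2 + (7/4)·R1: [0, -3/4, -1/4, 1/2]
R3 ← R3 + (13/12)·R1: [0, 31/12, 11/4, -47/6]
R4 ← R4 − (2/3)·R1: [0, 10/3, 3, -25/3]
R5 ← R5 − (11/12)·R1: [0, 91/12, -5/4, 1/6]
R3 ← R3 + (31/9)·R2: [0, 0, 17/9, -55/9]
R4 ← R4 + (40/9)·R2: [0, 0, 17/9, -55/9]
R5 ← R5 + (91/9)·R2: [0, 0, -34/9, 47/9]
R4 ← R4 − R3: [0, 0, 0, 0]
R5 ← R5 + (2)·R3: [0, 0, 0, -7]
Swap R4 ↔ R5
Echelon form has 4 nonzero rows, so rank(P) = 4.
The column space has dimension equal to the rank: 4.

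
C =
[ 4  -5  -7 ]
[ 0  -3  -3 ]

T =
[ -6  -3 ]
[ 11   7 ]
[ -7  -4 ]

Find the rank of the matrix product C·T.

2

First compute CT:
[[-30, -19],
 [-12,  -9]]
Now row reduce the product.
R2 ← R2 − (2/5)·R1: [0, -7/5]
2 nonzero rows, so rank(CT) = 2.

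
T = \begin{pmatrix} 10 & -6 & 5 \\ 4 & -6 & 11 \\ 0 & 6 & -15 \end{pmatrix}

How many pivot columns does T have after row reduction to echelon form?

Row reduce to echelon form.
R2 ← R2 − (2/5)·R1: [0, -18/5, 9]
R3 ← R3 + (5/3)·R2: [0, 0, 0]
Echelon form has 2 nonzero rows, so rank(T) = 2.
Each nonzero row contributes one pivot column: 2 pivot columns.

2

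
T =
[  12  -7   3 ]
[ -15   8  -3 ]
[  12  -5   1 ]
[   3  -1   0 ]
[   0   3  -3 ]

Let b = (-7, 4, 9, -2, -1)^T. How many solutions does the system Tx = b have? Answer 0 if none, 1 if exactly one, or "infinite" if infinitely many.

0

Row reduce the augmented matrix [T | b].
R2 ← R2 + (5/4)·R1: [0, -3/4, 3/4, -19/4]
R3 ← R3 − R1: [0, 2, -2, 16]
R4 ← R4 − (1/4)·R1: [0, 3/4, -3/4, -1/4]
R3 ← R3 + (8/3)·R2: [0, 0, 0, 10/3]
R4 ← R4 + R2: [0, 0, 0, -5]
R5 ← R5 + (4)·R2: [0, 0, 0, -20]
R4 ← R4 + (3/2)·R3: [0, 0, 0, 0]
R5 ← R5 + (6)·R3: [0, 0, 0, 0]
The echelon form has 3 nonzero rows; the last pivot sits in the augmented column, so rank(T) = 2 but rank([T|b]) = 3.
Since the ranks differ, the system is inconsistent.
It has no solutions.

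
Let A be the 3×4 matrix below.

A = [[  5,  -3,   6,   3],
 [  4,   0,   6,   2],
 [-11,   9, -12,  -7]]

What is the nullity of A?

Row reduce to echelon form.
R2 ← R2 − (4/5)·R1: [0, 12/5, 6/5, -2/5]
R3 ← R3 + (11/5)·R1: [0, 12/5, 6/5, -2/5]
R3 ← R3 − R2: [0, 0, 0, 0]
2 nonzero rows, so rank(A) = 2.
A has 4 columns; by rank–nullity, nullity = 4 − 2 = 2.

2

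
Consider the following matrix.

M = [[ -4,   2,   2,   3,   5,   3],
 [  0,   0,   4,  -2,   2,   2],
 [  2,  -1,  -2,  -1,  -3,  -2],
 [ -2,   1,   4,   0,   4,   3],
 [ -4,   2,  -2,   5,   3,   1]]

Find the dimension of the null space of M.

Row reduce to echelon form.
R3 ← R3 + (1/2)·R1: [0, 0, -1, 1/2, -1/2, -1/2]
R4 ← R4 − (1/2)·R1: [0, 0, 3, -3/2, 3/2, 3/2]
R5 ← R5 − R1: [0, 0, -4, 2, -2, -2]
R3 ← R3 + (1/4)·R2: [0, 0, 0, 0, 0, 0]
R4 ← R4 − (3/4)·R2: [0, 0, 0, 0, 0, 0]
R5 ← R5 + R2: [0, 0, 0, 0, 0, 0]
2 nonzero rows, so rank(M) = 2.
M has 6 columns; by rank–nullity, nullity = 6 − 2 = 4.

4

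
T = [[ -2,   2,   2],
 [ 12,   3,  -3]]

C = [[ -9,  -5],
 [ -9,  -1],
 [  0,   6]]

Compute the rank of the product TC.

2

First compute TC:
[[  0,  20],
 [-135, -81]]
Now row reduce the product.
Swap R1 ↔ R2
2 nonzero rows, so rank(TC) = 2.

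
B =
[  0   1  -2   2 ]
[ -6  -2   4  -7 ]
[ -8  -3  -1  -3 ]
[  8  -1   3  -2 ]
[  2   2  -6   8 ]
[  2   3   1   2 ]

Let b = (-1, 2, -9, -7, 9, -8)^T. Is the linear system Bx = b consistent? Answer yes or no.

Row reduce the augmented matrix [B | b].
Swap R1 ↔ R2
R3 ← R3 − (4/3)·R1: [0, -1/3, -19/3, 19/3, -35/3]
R4 ← R4 + (4/3)·R1: [0, -11/3, 25/3, -34/3, -13/3]
R5 ← R5 + (1/3)·R1: [0, 4/3, -14/3, 17/3, 29/3]
R6 ← R6 + (1/3)·R1: [0, 7/3, 7/3, -1/3, -22/3]
R3 ← R3 + (1/3)·R2: [0, 0, -7, 7, -12]
R4 ← R4 + (11/3)·R2: [0, 0, 1, -4, -8]
R5 ← R5 − (4/3)·R2: [0, 0, -2, 3, 11]
R6 ← R6 − (7/3)·R2: [0, 0, 7, -5, -5]
R4 ← R4 + (1/7)·R3: [0, 0, 0, -3, -68/7]
R5 ← R5 − (2/7)·R3: [0, 0, 0, 1, 101/7]
R6 ← R6 + R3: [0, 0, 0, 2, -17]
R5 ← R5 + (1/3)·R4: [0, 0, 0, 0, 235/21]
R6 ← R6 + (2/3)·R4: [0, 0, 0, 0, -493/21]
R6 ← R6 + (493/235)·R5: [0, 0, 0, 0, 0]
The echelon form has 5 nonzero rows; the last pivot sits in the augmented column, so rank(B) = 4 but rank([B|b]) = 5.
Since the ranks differ, the system is inconsistent.

no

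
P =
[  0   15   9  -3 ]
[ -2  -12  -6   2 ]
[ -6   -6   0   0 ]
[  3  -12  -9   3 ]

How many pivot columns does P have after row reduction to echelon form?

2

Row reduce to echelon form.
Swap R1 ↔ R2
R3 ← R3 − (3)·R1: [0, 30, 18, -6]
R4 ← R4 + (3/2)·R1: [0, -30, -18, 6]
R3 ← R3 − (2)·R2: [0, 0, 0, 0]
R4 ← R4 + (2)·R2: [0, 0, 0, 0]
Echelon form has 2 nonzero rows, so rank(P) = 2.
Each nonzero row contributes one pivot column: 2 pivot columns.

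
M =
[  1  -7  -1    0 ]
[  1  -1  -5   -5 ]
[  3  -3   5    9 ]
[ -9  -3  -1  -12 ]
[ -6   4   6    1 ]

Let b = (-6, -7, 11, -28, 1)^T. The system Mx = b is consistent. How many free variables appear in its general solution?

Row reduce the augmented matrix [M | b].
R2 ← R2 − R1: [0, 6, -4, -5, -1]
R3 ← R3 − (3)·R1: [0, 18, 8, 9, 29]
R4 ← R4 + (9)·R1: [0, -66, -10, -12, -82]
R5 ← R5 + (6)·R1: [0, -38, 0, 1, -35]
R3 ← R3 − (3)·R2: [0, 0, 20, 24, 32]
R4 ← R4 + (11)·R2: [0, 0, -54, -67, -93]
R5 ← R5 + (19/3)·R2: [0, 0, -76/3, -92/3, -124/3]
R4 ← R4 + (27/10)·R3: [0, 0, 0, -11/5, -33/5]
R5 ← R5 + (19/15)·R3: [0, 0, 0, -4/15, -4/5]
R5 ← R5 − (4/33)·R4: [0, 0, 0, 0, 0]
The echelon form has 4 nonzero rows, and every pivot lies in the first 4 columns, so rank(M) = rank([M|b]) = 4.
The system is consistent.
Free variables = (unknowns) − (rank) = 4 − 4 = 0.

0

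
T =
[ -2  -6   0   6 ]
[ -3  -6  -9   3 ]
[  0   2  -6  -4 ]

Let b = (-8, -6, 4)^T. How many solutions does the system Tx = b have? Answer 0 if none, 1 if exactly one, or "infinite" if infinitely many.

infinite

Row reduce the augmented matrix [T | b].
R2 ← R2 − (3/2)·R1: [0, 3, -9, -6, 6]
R3 ← R3 − (2/3)·R2: [0, 0, 0, 0, 0]
The echelon form has 2 nonzero rows, and every pivot lies in the first 4 columns, so rank(T) = rank([T|b]) = 2.
The system is consistent.
rank = 2 < 4 unknowns, so there are infinitely many solutions.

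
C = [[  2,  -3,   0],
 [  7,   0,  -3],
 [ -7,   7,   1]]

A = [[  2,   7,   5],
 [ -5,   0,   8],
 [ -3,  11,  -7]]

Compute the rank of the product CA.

2

First compute CA:
[[ 19,  14, -14],
 [ 23,  16,  56],
 [-52, -38,  14]]
Now row reduce the product.
R2 ← R2 − (23/19)·R1: [0, -18/19, 1386/19]
R3 ← R3 + (52/19)·R1: [0, 6/19, -462/19]
R3 ← R3 + (1/3)·R2: [0, 0, 0]
2 nonzero rows, so rank(CA) = 2.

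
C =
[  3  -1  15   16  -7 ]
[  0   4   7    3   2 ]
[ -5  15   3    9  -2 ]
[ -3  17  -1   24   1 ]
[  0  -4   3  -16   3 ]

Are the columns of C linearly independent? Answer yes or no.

no

Row reduce C to echelon form.
R3 ← R3 + (5/3)·R1: [0, 40/3, 28, 107/3, -41/3]
R4 ← R4 + R1: [0, 16, 14, 40, -6]
R3 ← R3 − (10/3)·R2: [0, 0, 14/3, 77/3, -61/3]
R4 ← R4 − (4)·R2: [0, 0, -14, 28, -14]
R5 ← R5 + R2: [0, 0, 10, -13, 5]
R4 ← R4 + (3)·R3: [0, 0, 0, 105, -75]
R5 ← R5 − (15/7)·R3: [0, 0, 0, -68, 340/7]
R5 ← R5 + (68/105)·R4: [0, 0, 0, 0, 0]
4 pivots among 5 columns.
Only 4 < 5 pivot columns, so the columns are linearly dependent.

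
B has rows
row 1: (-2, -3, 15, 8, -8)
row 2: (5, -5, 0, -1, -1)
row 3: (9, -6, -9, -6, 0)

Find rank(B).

3

Row reduce to echelon form.
R2 ← R2 + (5/2)·R1: [0, -25/2, 75/2, 19, -21]
R3 ← R3 + (9/2)·R1: [0, -39/2, 117/2, 30, -36]
R3 ← R3 − (39/25)·R2: [0, 0, 0, 9/25, -81/25]
Echelon form has 3 nonzero rows, so rank(B) = 3.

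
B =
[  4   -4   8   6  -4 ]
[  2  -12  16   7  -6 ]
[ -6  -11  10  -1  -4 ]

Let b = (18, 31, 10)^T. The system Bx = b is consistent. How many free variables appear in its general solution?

Row reduce the augmented matrix [B | b].
R2 ← R2 − (1/2)·R1: [0, -10, 12, 4, -4, 22]
R3 ← R3 + (3/2)·R1: [0, -17, 22, 8, -10, 37]
R3 ← R3 − (17/10)·R2: [0, 0, 8/5, 6/5, -16/5, -2/5]
The echelon form has 3 nonzero rows, and every pivot lies in the first 5 columns, so rank(B) = rank([B|b]) = 3.
The system is consistent.
Free variables = (unknowns) − (rank) = 5 − 3 = 2.

2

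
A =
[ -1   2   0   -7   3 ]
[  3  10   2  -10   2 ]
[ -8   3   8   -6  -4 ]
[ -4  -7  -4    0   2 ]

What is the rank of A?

Row reduce to echelon form.
R2 ← R2 + (3)·R1: [0, 16, 2, -31, 11]
R3 ← R3 − (8)·R1: [0, -13, 8, 50, -28]
R4 ← R4 − (4)·R1: [0, -15, -4, 28, -10]
R3 ← R3 + (13/16)·R2: [0, 0, 77/8, 397/16, -305/16]
R4 ← R4 + (15/16)·R2: [0, 0, -17/8, -17/16, 5/16]
R4 ← R4 + (17/77)·R3: [0, 0, 0, 340/77, -300/77]
Echelon form has 4 nonzero rows, so rank(A) = 4.

4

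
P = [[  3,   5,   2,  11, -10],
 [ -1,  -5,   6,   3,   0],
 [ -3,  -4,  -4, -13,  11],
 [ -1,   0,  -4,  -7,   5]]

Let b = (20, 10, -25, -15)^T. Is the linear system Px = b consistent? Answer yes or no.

Row reduce the augmented matrix [P | b].
R2 ← R2 + (1/3)·R1: [0, -10/3, 20/3, 20/3, -10/3, 50/3]
R3 ← R3 + R1: [0, 1, -2, -2, 1, -5]
R4 ← R4 + (1/3)·R1: [0, 5/3, -10/3, -10/3, 5/3, -25/3]
R3 ← R3 + (3/10)·R2: [0, 0, 0, 0, 0, 0]
R4 ← R4 + (1/2)·R2: [0, 0, 0, 0, 0, 0]
The echelon form has 2 nonzero rows, and every pivot lies in the first 5 columns, so rank(P) = rank([P|b]) = 2.
The system is consistent.

yes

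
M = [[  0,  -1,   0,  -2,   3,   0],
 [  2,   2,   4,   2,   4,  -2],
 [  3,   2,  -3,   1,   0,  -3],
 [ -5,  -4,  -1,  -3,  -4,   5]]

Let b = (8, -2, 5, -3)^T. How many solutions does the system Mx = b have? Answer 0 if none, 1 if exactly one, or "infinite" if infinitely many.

Row reduce the augmented matrix [M | b].
Swap R1 ↔ R2
R3 ← R3 − (3/2)·R1: [0, -1, -9, -2, -6, 0, 8]
R4 ← R4 + (5/2)·R1: [0, 1, 9, 2, 6, 0, -8]
R3 ← R3 − R2: [0, 0, -9, 0, -9, 0, 0]
R4 ← R4 + R2: [0, 0, 9, 0, 9, 0, 0]
R4 ← R4 + R3: [0, 0, 0, 0, 0, 0, 0]
The echelon form has 3 nonzero rows, and every pivot lies in the first 6 columns, so rank(M) = rank([M|b]) = 3.
The system is consistent.
rank = 3 < 6 unknowns, so there are infinitely many solutions.

infinite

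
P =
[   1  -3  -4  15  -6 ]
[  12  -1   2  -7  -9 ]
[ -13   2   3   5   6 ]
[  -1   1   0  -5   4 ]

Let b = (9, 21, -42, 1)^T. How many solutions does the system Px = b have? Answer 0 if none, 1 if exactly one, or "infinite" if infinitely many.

infinite

Row reduce the augmented matrix [P | b].
R2 ← R2 − (12)·R1: [0, 35, 50, -187, 63, -87]
R3 ← R3 + (13)·R1: [0, -37, -49, 200, -72, 75]
R4 ← R4 + R1: [0, -2, -4, 10, -2, 10]
R3 ← R3 + (37/35)·R2: [0, 0, 27/7, 81/35, -27/5, -594/35]
R4 ← R4 + (2/35)·R2: [0, 0, -8/7, -24/35, 8/5, 176/35]
R4 ← R4 + (8/27)·R3: [0, 0, 0, 0, 0, 0]
The echelon form has 3 nonzero rows, and every pivot lies in the first 5 columns, so rank(P) = rank([P|b]) = 3.
The system is consistent.
rank = 3 < 5 unknowns, so there are infinitely many solutions.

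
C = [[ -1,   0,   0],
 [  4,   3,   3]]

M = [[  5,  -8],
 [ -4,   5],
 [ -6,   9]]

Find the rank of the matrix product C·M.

2

First compute CM:
[[ -5,   8],
 [-10,  10]]
Now row reduce the product.
R2 ← R2 − (2)·R1: [0, -6]
2 nonzero rows, so rank(CM) = 2.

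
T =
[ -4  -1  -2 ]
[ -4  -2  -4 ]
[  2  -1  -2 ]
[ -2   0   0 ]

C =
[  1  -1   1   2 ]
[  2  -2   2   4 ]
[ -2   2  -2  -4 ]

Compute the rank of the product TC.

First compute TC:
[[ -2,   2,  -2,  -4],
 [  0,   0,   0,   0],
 [  4,  -4,   4,   8],
 [ -2,   2,  -2,  -4]]
Now row reduce the product.
R3 ← R3 + (2)·R1: [0, 0, 0, 0]
R4 ← R4 − R1: [0, 0, 0, 0]
1 nonzero row, so rank(TC) = 1.

1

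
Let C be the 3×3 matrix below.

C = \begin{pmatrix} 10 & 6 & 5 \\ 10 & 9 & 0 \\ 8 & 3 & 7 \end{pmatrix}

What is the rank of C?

2

Row reduce to echelon form.
R2 ← R2 − R1: [0, 3, -5]
R3 ← R3 − (4/5)·R1: [0, -9/5, 3]
R3 ← R3 + (3/5)·R2: [0, 0, 0]
Echelon form has 2 nonzero rows, so rank(C) = 2.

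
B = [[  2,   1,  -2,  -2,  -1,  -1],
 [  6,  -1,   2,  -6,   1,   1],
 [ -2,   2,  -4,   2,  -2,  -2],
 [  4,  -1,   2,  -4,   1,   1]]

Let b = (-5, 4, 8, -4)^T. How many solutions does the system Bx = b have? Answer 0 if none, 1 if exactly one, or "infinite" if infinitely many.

0

Row reduce the augmented matrix [B | b].
R2 ← R2 − (3)·R1: [0, -4, 8, 0, 4, 4, 19]
R3 ← R3 + R1: [0, 3, -6, 0, -3, -3, 3]
R4 ← R4 − (2)·R1: [0, -3, 6, 0, 3, 3, 6]
R3 ← R3 + (3/4)·R2: [0, 0, 0, 0, 0, 0, 69/4]
R4 ← R4 − (3/4)·R2: [0, 0, 0, 0, 0, 0, -33/4]
R4 ← R4 + (11/23)·R3: [0, 0, 0, 0, 0, 0, 0]
The echelon form has 3 nonzero rows; the last pivot sits in the augmented column, so rank(B) = 2 but rank([B|b]) = 3.
Since the ranks differ, the system is inconsistent.
It has no solutions.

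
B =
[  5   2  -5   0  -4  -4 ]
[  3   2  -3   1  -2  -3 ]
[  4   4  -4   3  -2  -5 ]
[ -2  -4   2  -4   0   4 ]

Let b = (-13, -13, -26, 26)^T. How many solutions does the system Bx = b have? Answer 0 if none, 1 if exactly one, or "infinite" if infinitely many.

Row reduce the augmented matrix [B | b].
R2 ← R2 − (3/5)·R1: [0, 4/5, 0, 1, 2/5, -3/5, -26/5]
R3 ← R3 − (4/5)·R1: [0, 12/5, 0, 3, 6/5, -9/5, -78/5]
R4 ← R4 + (2/5)·R1: [0, -16/5, 0, -4, -8/5, 12/5, 104/5]
R3 ← R3 − (3)·R2: [0, 0, 0, 0, 0, 0, 0]
R4 ← R4 + (4)·R2: [0, 0, 0, 0, 0, 0, 0]
The echelon form has 2 nonzero rows, and every pivot lies in the first 6 columns, so rank(B) = rank([B|b]) = 2.
The system is consistent.
rank = 2 < 6 unknowns, so there are infinitely many solutions.

infinite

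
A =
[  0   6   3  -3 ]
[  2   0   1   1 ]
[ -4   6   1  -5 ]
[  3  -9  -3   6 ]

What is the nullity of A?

2

Row reduce to echelon form.
Swap R1 ↔ R2
R3 ← R3 + (2)·R1: [0, 6, 3, -3]
R4 ← R4 − (3/2)·R1: [0, -9, -9/2, 9/2]
R3 ← R3 − R2: [0, 0, 0, 0]
R4 ← R4 + (3/2)·R2: [0, 0, 0, 0]
2 nonzero rows, so rank(A) = 2.
A has 4 columns; by rank–nullity, nullity = 4 − 2 = 2.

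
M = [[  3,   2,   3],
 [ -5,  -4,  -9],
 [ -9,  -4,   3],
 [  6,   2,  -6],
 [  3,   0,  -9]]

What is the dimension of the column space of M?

2

Row reduce to echelon form.
R2 ← R2 + (5/3)·R1: [0, -2/3, -4]
R3 ← R3 + (3)·R1: [0, 2, 12]
R4 ← R4 − (2)·R1: [0, -2, -12]
R5 ← R5 − R1: [0, -2, -12]
R3 ← R3 + (3)·R2: [0, 0, 0]
R4 ← R4 − (3)·R2: [0, 0, 0]
R5 ← R5 − (3)·R2: [0, 0, 0]
Echelon form has 2 nonzero rows, so rank(M) = 2.
The column space has dimension equal to the rank: 2.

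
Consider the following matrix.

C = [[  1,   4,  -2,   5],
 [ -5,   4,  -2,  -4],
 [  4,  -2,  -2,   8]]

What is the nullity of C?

1

Row reduce to echelon form.
R2 ← R2 + (5)·R1: [0, 24, -12, 21]
R3 ← R3 − (4)·R1: [0, -18, 6, -12]
R3 ← R3 + (3/4)·R2: [0, 0, -3, 15/4]
3 nonzero rows, so rank(C) = 3.
C has 4 columns; by rank–nullity, nullity = 4 − 3 = 1.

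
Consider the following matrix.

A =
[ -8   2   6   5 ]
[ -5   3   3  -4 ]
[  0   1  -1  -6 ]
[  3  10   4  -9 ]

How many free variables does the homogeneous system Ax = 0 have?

1

Row reduce to echelon form.
R2 ← R2 − (5/8)·R1: [0, 7/4, -3/4, -57/8]
R4 ← R4 + (3/8)·R1: [0, 43/4, 25/4, -57/8]
R3 ← R3 − (4/7)·R2: [0, 0, -4/7, -27/14]
R4 ← R4 − (43/7)·R2: [0, 0, 76/7, 513/14]
R4 ← R4 + (19)·R3: [0, 0, 0, 0]
3 nonzero rows, so rank(A) = 3.
A has 4 columns; by rank–nullity, nullity = 4 − 3 = 1.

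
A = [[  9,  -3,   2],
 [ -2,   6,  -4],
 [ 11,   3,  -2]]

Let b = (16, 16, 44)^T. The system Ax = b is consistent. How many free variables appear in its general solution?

1

Row reduce the augmented matrix [A | b].
R2 ← R2 + (2/9)·R1: [0, 16/3, -32/9, 176/9]
R3 ← R3 − (11/9)·R1: [0, 20/3, -40/9, 220/9]
R3 ← R3 − (5/4)·R2: [0, 0, 0, 0]
The echelon form has 2 nonzero rows, and every pivot lies in the first 3 columns, so rank(A) = rank([A|b]) = 2.
The system is consistent.
Free variables = (unknowns) − (rank) = 3 − 2 = 1.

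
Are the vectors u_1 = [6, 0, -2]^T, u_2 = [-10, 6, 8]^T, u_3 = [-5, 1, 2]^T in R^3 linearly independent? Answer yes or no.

Form the matrix with these vectors as rows and row reduce.
R2 ← R2 + (5/3)·R1: [0, 6, 14/3]
R3 ← R3 + (5/6)·R1: [0, 1, 1/3]
R3 ← R3 − (1/6)·R2: [0, 0, -4/9]
3 nonzero rows, so the 3 vectors span a space of dimension 3.
Since 3 = 3, the vectors are linearly independent.

yes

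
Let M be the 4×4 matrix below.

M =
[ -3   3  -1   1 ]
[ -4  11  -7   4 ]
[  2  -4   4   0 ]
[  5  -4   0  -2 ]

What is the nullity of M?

1

Row reduce to echelon form.
R2 ← R2 − (4/3)·R1: [0, 7, -17/3, 8/3]
R3 ← R3 + (2/3)·R1: [0, -2, 10/3, 2/3]
R4 ← R4 + (5/3)·R1: [0, 1, -5/3, -1/3]
R3 ← R3 + (2/7)·R2: [0, 0, 12/7, 10/7]
R4 ← R4 − (1/7)·R2: [0, 0, -6/7, -5/7]
R4 ← R4 + (1/2)·R3: [0, 0, 0, 0]
3 nonzero rows, so rank(M) = 3.
M has 4 columns; by rank–nullity, nullity = 4 − 3 = 1.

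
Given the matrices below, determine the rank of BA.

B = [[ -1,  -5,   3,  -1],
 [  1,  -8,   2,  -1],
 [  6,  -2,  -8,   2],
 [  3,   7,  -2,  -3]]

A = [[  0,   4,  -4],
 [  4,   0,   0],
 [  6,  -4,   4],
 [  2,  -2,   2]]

First compute BA:
[[ -4, -14,  14],
 [-22,  -2,   2],
 [-52,  52, -52],
 [ 10,  26, -26]]
Now row reduce the product.
R2 ← R2 − (11/2)·R1: [0, 75, -75]
R3 ← R3 − (13)·R1: [0, 234, -234]
R4 ← R4 + (5/2)·R1: [0, -9, 9]
R3 ← R3 − (78/25)·R2: [0, 0, 0]
R4 ← R4 + (3/25)·R2: [0, 0, 0]
2 nonzero rows, so rank(BA) = 2.

2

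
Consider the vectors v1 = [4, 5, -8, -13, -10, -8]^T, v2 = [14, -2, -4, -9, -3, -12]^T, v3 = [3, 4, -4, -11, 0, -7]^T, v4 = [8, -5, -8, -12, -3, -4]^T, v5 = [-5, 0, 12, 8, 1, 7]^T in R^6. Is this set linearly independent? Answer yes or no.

yes

Form the matrix with these vectors as rows and row reduce.
R2 ← R2 − (7/2)·R1: [0, -39/2, 24, 73/2, 32, 16]
R3 ← R3 − (3/4)·R1: [0, 1/4, 2, -5/4, 15/2, -1]
R4 ← R4 − (2)·R1: [0, -15, 8, 14, 17, 12]
R5 ← R5 + (5/4)·R1: [0, 25/4, 2, -33/4, -23/2, -3]
R3 ← R3 + (1/78)·R2: [0, 0, 30/13, -61/78, 617/78, -31/39]
R4 ← R4 − (10/13)·R2: [0, 0, -136/13, -183/13, -99/13, -4/13]
R5 ← R5 + (25/78)·R2: [0, 0, 126/13, 269/78, -97/78, 83/39]
R4 ← R4 + (68/15)·R3: [0, 0, 0, -793/45, 1271/45, -176/45]
R5 ← R5 − (21/5)·R3: [0, 0, 0, 101/15, -517/15, 82/15]
R5 ← R5 + (303/793)·R4: [0, 0, 0, 0, -18774/793, 3150/793]
5 nonzero rows, so the 5 vectors span a space of dimension 5.
Since 5 = 5, the vectors are linearly independent.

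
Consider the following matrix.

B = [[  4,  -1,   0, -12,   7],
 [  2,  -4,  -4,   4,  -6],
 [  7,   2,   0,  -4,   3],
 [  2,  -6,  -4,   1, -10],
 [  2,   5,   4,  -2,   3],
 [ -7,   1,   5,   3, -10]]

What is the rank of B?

Row reduce to echelon form.
R2 ← R2 − (1/2)·R1: [0, -7/2, -4, 10, -19/2]
R3 ← R3 − (7/4)·R1: [0, 15/4, 0, 17, -37/4]
R4 ← R4 − (1/2)·R1: [0, -11/2, -4, 7, -27/2]
R5 ← R5 − (1/2)·R1: [0, 11/2, 4, 4, -1/2]
R6 ← R6 + (7/4)·R1: [0, -3/4, 5, -18, 9/4]
R3 ← R3 + (15/14)·R2: [0, 0, -30/7, 194/7, -136/7]
R4 ← R4 − (11/7)·R2: [0, 0, 16/7, -61/7, 10/7]
R5 ← R5 + (11/7)·R2: [0, 0, -16/7, 138/7, -108/7]
R6 ← R6 − (3/14)·R2: [0, 0, 41/7, -141/7, 30/7]
R4 ← R4 + (8/15)·R3: [0, 0, 0, 91/15, -134/15]
R5 ← R5 − (8/15)·R3: [0, 0, 0, 74/15, -76/15]
R6 ← R6 + (41/30)·R3: [0, 0, 0, 266/15, -334/15]
R5 ← R5 − (74/91)·R4: [0, 0, 0, 0, 200/91]
R6 ← R6 − (38/13)·R4: [0, 0, 0, 0, 50/13]
R6 ← R6 − (7/4)·R5: [0, 0, 0, 0, 0]
Echelon form has 5 nonzero rows, so rank(B) = 5.

5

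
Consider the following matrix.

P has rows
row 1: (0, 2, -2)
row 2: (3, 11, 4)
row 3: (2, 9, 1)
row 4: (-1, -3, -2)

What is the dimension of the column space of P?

Row reduce to echelon form.
Swap R1 ↔ R2
R3 ← R3 − (2/3)·R1: [0, 5/3, -5/3]
R4 ← R4 + (1/3)·R1: [0, 2/3, -2/3]
R3 ← R3 − (5/6)·R2: [0, 0, 0]
R4 ← R4 − (1/3)·R2: [0, 0, 0]
Echelon form has 2 nonzero rows, so rank(P) = 2.
The column space has dimension equal to the rank: 2.

2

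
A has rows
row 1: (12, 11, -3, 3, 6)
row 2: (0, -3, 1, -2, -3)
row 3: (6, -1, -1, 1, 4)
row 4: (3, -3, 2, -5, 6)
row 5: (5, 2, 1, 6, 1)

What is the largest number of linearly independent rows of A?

Row reduce to echelon form.
R3 ← R3 − (1/2)·R1: [0, -13/2, 1/2, -1/2, 1]
R4 ← R4 − (1/4)·R1: [0, -23/4, 11/4, -23/4, 9/2]
R5 ← R5 − (5/12)·R1: [0, -31/12, 9/4, 19/4, -3/2]
R3 ← R3 − (13/6)·R2: [0, 0, -5/3, 23/6, 15/2]
R4 ← R4 − (23/12)·R2: [0, 0, 5/6, -23/12, 41/4]
R5 ← R5 − (31/36)·R2: [0, 0, 25/18, 233/36, 13/12]
R4 ← R4 + (1/2)·R3: [0, 0, 0, 0, 14]
R5 ← R5 + (5/6)·R3: [0, 0, 0, 29/3, 22/3]
Swap R4 ↔ R5
Echelon form has 5 nonzero rows, so rank(A) = 5.
The rank gives the maximum number of linearly independent rows: 5.

5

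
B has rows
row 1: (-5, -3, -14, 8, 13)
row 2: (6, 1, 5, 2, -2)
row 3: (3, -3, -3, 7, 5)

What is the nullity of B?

2

Row reduce to echelon form.
R2 ← R2 + (6/5)·R1: [0, -13/5, -59/5, 58/5, 68/5]
R3 ← R3 + (3/5)·R1: [0, -24/5, -57/5, 59/5, 64/5]
R3 ← R3 − (24/13)·R2: [0, 0, 135/13, -125/13, -160/13]
3 nonzero rows, so rank(B) = 3.
B has 5 columns; by rank–nullity, nullity = 5 − 3 = 2.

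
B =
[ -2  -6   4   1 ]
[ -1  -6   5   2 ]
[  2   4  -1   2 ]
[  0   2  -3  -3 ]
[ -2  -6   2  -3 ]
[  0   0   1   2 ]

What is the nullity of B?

1

Row reduce to echelon form.
R2 ← R2 − (1/2)·R1: [0, -3, 3, 3/2]
R3 ← R3 + R1: [0, -2, 3, 3]
R5 ← R5 − R1: [0, 0, -2, -4]
R3 ← R3 − (2/3)·R2: [0, 0, 1, 2]
R4 ← R4 + (2/3)·R2: [0, 0, -1, -2]
R4 ← R4 + R3: [0, 0, 0, 0]
R5 ← R5 + (2)·R3: [0, 0, 0, 0]
R6 ← R6 − R3: [0, 0, 0, 0]
3 nonzero rows, so rank(B) = 3.
B has 4 columns; by rank–nullity, nullity = 4 − 3 = 1.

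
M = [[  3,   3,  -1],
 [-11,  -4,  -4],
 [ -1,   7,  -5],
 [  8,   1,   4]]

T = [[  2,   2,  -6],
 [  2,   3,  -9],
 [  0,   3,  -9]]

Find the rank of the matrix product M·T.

First compute MT:
[[ 12,  12, -36],
 [-30, -46, 138],
 [ 12,   4, -12],
 [ 18,  31, -93]]
Now row reduce the product.
R2 ← R2 + (5/2)·R1: [0, -16, 48]
R3 ← R3 − R1: [0, -8, 24]
R4 ← R4 − (3/2)·R1: [0, 13, -39]
R3 ← R3 − (1/2)·R2: [0, 0, 0]
R4 ← R4 + (13/16)·R2: [0, 0, 0]
2 nonzero rows, so rank(MT) = 2.

2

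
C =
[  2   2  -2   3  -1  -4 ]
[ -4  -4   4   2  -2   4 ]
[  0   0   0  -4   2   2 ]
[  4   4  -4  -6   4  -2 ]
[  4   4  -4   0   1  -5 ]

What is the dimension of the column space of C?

Row reduce to echelon form.
R2 ← R2 + (2)·R1: [0, 0, 0, 8, -4, -4]
R4 ← R4 − (2)·R1: [0, 0, 0, -12, 6, 6]
R5 ← R5 − (2)·R1: [0, 0, 0, -6, 3, 3]
R3 ← R3 + (1/2)·R2: [0, 0, 0, 0, 0, 0]
R4 ← R4 + (3/2)·R2: [0, 0, 0, 0, 0, 0]
R5 ← R5 + (3/4)·R2: [0, 0, 0, 0, 0, 0]
Echelon form has 2 nonzero rows, so rank(C) = 2.
The column space has dimension equal to the rank: 2.

2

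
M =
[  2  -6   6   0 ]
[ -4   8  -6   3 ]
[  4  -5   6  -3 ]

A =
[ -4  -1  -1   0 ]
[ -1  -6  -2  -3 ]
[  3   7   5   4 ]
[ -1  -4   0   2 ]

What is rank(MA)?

3

First compute MA:
[[ 16,  76,  40,  42],
 [-13, -98, -42, -42],
 [ 10,  80,  36,  33]]
Now row reduce the product.
R2 ← R2 + (13/16)·R1: [0, -145/4, -19/2, -63/8]
R3 ← R3 − (5/8)·R1: [0, 65/2, 11, 27/4]
R3 ← R3 + (26/29)·R2: [0, 0, 72/29, -9/29]
3 nonzero rows, so rank(MA) = 3.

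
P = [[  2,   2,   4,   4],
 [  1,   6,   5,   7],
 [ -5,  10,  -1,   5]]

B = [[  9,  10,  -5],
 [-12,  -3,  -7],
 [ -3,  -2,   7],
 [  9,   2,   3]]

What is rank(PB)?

2

First compute PB:
[[ 18,  14,  16],
 [-15,  -4,   9],
 [-117, -68, -37]]
Now row reduce the product.
R2 ← R2 + (5/6)·R1: [0, 23/3, 67/3]
R3 ← R3 + (13/2)·R1: [0, 23, 67]
R3 ← R3 − (3)·R2: [0, 0, 0]
2 nonzero rows, so rank(PB) = 2.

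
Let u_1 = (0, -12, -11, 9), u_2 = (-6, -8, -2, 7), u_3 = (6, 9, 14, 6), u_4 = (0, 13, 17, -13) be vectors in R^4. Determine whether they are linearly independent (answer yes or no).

yes

Form the matrix with these vectors as rows and row reduce.
Swap R1 ↔ R2
R3 ← R3 + R1: [0, 1, 12, 13]
R3 ← R3 + (1/12)·R2: [0, 0, 133/12, 55/4]
R4 ← R4 + (13/12)·R2: [0, 0, 61/12, -13/4]
R4 ← R4 − (61/133)·R3: [0, 0, 0, -1271/133]
4 nonzero rows, so the 4 vectors span a space of dimension 4.
Since 4 = 4, the vectors are linearly independent.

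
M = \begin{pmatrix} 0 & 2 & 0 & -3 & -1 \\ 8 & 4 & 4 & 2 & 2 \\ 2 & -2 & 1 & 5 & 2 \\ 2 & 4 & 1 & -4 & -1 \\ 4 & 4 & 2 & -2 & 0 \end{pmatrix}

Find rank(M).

Row reduce to echelon form.
Swap R1 ↔ R2
R3 ← R3 − (1/4)·R1: [0, -3, 0, 9/2, 3/2]
R4 ← R4 − (1/4)·R1: [0, 3, 0, -9/2, -3/2]
R5 ← R5 − (1/2)·R1: [0, 2, 0, -3, -1]
R3 ← R3 + (3/2)·R2: [0, 0, 0, 0, 0]
R4 ← R4 − (3/2)·R2: [0, 0, 0, 0, 0]
R5 ← R5 − R2: [0, 0, 0, 0, 0]
Echelon form has 2 nonzero rows, so rank(M) = 2.

2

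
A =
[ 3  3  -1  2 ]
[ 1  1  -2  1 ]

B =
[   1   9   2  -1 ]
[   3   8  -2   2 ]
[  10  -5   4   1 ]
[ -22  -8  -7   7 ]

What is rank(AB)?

2

First compute AB:
[[-42,  40, -18,  16],
 [-38,  19, -15,   6]]
Now row reduce the product.
R2 ← R2 − (19/21)·R1: [0, -361/21, 9/7, -178/21]
2 nonzero rows, so rank(AB) = 2.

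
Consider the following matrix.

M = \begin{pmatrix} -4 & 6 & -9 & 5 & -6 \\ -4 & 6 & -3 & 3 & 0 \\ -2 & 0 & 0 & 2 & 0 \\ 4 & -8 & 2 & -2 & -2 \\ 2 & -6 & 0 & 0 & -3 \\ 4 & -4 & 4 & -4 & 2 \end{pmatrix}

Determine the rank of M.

3

Row reduce to echelon form.
R2 ← R2 − R1: [0, 0, 6, -2, 6]
R3 ← R3 − (1/2)·R1: [0, -3, 9/2, -1/2, 3]
R4 ← R4 + R1: [0, -2, -7, 3, -8]
R5 ← R5 + (1/2)·R1: [0, -3, -9/2, 5/2, -6]
R6 ← R6 + R1: [0, 2, -5, 1, -4]
Swap R2 ↔ R3
R4 ← R4 − (2/3)·R2: [0, 0, -10, 10/3, -10]
R5 ← R5 − R2: [0, 0, -9, 3, -9]
R6 ← R6 + (2/3)·R2: [0, 0, -2, 2/3, -2]
R4 ← R4 + (5/3)·R3: [0, 0, 0, 0, 0]
R5 ← R5 + (3/2)·R3: [0, 0, 0, 0, 0]
R6 ← R6 + (1/3)·R3: [0, 0, 0, 0, 0]
Echelon form has 3 nonzero rows, so rank(M) = 3.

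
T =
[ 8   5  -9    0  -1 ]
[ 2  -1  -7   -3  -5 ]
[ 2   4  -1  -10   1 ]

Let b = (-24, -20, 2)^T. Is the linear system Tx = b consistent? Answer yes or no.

yes

Row reduce the augmented matrix [T | b].
R2 ← R2 − (1/4)·R1: [0, -9/4, -19/4, -3, -19/4, -14]
R3 ← R3 − (1/4)·R1: [0, 11/4, 5/4, -10, 5/4, 8]
R3 ← R3 + (11/9)·R2: [0, 0, -41/9, -41/3, -41/9, -82/9]
The echelon form has 3 nonzero rows, and every pivot lies in the first 5 columns, so rank(T) = rank([T|b]) = 3.
The system is consistent.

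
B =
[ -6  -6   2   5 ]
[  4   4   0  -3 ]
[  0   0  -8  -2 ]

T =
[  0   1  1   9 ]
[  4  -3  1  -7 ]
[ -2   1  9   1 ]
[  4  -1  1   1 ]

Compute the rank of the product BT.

First compute BT:
[[ -8,   9,  11,  -5],
 [  4,  -5,   5,   5],
 [  8,  -6, -74, -10]]
Now row reduce the product.
R2 ← R2 + (1/2)·R1: [0, -1/2, 21/2, 5/2]
R3 ← R3 + R1: [0, 3, -63, -15]
R3 ← R3 + (6)·R2: [0, 0, 0, 0]
2 nonzero rows, so rank(BT) = 2.

2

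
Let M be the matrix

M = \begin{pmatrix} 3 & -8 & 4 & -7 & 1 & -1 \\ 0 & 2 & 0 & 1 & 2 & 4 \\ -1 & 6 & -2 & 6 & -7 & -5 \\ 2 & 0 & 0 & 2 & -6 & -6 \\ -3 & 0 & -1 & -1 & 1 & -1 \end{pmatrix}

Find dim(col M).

Row reduce to echelon form.
R3 ← R3 + (1/3)·R1: [0, 10/3, -2/3, 11/3, -20/3, -16/3]
R4 ← R4 − (2/3)·R1: [0, 16/3, -8/3, 20/3, -20/3, -16/3]
R5 ← R5 + R1: [0, -8, 3, -8, 2, -2]
R3 ← R3 − (5/3)·R2: [0, 0, -2/3, 2, -10, -12]
R4 ← R4 − (8/3)·R2: [0, 0, -8/3, 4, -12, -16]
R5 ← R5 + (4)·R2: [0, 0, 3, -4, 10, 14]
R4 ← R4 − (4)·R3: [0, 0, 0, -4, 28, 32]
R5 ← R5 + (9/2)·R3: [0, 0, 0, 5, -35, -40]
R5 ← R5 + (5/4)·R4: [0, 0, 0, 0, 0, 0]
Echelon form has 4 nonzero rows, so rank(M) = 4.
The column space has dimension equal to the rank: 4.

4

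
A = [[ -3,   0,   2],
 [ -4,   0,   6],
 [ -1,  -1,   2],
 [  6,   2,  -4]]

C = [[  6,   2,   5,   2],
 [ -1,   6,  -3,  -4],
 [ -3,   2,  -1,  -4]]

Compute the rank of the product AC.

First compute AC:
[[-24,  -2, -17, -14],
 [-42,   4, -26, -32],
 [-11,  -4,  -4,  -6],
 [ 46,  16,  28,  20]]
Now row reduce the product.
R2 ← R2 − (7/4)·R1: [0, 15/2, 15/4, -15/2]
R3 ← R3 − (11/24)·R1: [0, -37/12, 91/24, 5/12]
R4 ← R4 + (23/12)·R1: [0, 73/6, -55/12, -41/6]
R3 ← R3 + (37/90)·R2: [0, 0, 16/3, -8/3]
R4 ← R4 − (73/45)·R2: [0, 0, -32/3, 16/3]
R4 ← R4 + (2)·R3: [0, 0, 0, 0]
3 nonzero rows, so rank(AC) = 3.

3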